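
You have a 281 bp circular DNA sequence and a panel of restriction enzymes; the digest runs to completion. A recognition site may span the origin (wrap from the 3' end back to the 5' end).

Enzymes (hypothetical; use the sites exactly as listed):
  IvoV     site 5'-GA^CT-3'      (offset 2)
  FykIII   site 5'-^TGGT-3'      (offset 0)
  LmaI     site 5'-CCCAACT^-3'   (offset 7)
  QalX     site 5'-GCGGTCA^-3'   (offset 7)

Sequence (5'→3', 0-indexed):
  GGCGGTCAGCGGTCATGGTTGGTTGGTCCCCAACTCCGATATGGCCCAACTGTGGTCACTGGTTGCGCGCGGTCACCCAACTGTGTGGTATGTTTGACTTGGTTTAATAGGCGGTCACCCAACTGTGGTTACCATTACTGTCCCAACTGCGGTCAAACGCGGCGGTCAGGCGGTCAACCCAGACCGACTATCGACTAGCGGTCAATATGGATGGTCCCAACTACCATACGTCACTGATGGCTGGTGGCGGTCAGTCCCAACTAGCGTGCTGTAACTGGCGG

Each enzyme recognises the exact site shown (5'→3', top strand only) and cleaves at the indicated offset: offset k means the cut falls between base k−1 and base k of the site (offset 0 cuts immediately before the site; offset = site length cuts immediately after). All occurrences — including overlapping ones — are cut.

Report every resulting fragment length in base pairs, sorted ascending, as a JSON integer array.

[1,1,2,3,4,4,7,7,7,7,7,7,7,8,9,10,11,11,12,12,12,13,16,16,18,19,23,27]

Per-enzyme occurrences:
  IvoV (GACT, off=2): starts [95, 185, 192] → cuts [97, 187, 194]
  FykIII (TGGT, off=0): starts [15, 19, 23, 52, 59, 85, 99, 125, 211, 241] → cuts [15, 19, 23, 52, 59, 85, 99, 125, 211, 241]
  LmaI (CCCAACT, off=7): starts [28, 44, 75, 117, 141, 215, 255] → cuts [35, 51, 82, 124, 148, 222, 262]
  QalX (GCGGTCA, off=7): starts [1, 8, 68, 110, 148, 161, 169, 197, 246] → cuts [8, 15, 75, 117, 155, 168, 176, 204, 253]

All cut coordinates (distinct, sorted): [8, 15, 19, 23, 35, 51, 52, 59, 75, 82, 85, 97, 99, 117, 124, 125, 148, 155, 168, 176, 187, 194, 204, 211, 222, 241, 253, 262]

Fragment lengths:
  8→15: 7 bp
  15→19: 4 bp
  19→23: 4 bp
  23→35: 12 bp
  35→51: 16 bp
  51→52: 1 bp
  52→59: 7 bp
  59→75: 16 bp
  75→82: 7 bp
  82→85: 3 bp
  85→97: 12 bp
  97→99: 2 bp
  99→117: 18 bp
  117→124: 7 bp
  124→125: 1 bp
  125→148: 23 bp
  148→155: 7 bp
  155→168: 13 bp
  168→176: 8 bp
  176→187: 11 bp
  187→194: 7 bp
  194→204: 10 bp
  204→211: 7 bp
  211→222: 11 bp
  222→241: 19 bp
  241→253: 12 bp
  253→262: 9 bp
  262→8 (wrap): 281-262+8 = 27 bp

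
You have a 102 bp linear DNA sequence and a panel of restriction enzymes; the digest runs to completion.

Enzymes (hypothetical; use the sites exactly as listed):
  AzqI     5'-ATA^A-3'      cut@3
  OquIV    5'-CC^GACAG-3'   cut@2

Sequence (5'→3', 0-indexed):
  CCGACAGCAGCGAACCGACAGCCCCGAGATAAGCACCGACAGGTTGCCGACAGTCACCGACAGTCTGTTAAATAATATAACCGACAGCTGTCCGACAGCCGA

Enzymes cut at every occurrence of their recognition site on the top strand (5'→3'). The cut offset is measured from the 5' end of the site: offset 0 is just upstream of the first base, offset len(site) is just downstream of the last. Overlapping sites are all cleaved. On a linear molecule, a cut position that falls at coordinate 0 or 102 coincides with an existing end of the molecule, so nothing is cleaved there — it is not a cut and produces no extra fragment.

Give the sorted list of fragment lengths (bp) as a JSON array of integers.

Per-enzyme occurrences:
  AzqI (ATAA, off=3): starts [28, 71, 76] → cuts [31, 74, 79]
  OquIV (CCGACAG, off=2): starts [0, 14, 35, 46, 56, 80, 91] → cuts [2, 16, 37, 48, 58, 82, 93]

All cut coordinates (distinct, sorted): [2, 16, 31, 37, 48, 58, 74, 79, 82, 93]

Fragments:
  [0,2): 2 bp
  [2,16): 14 bp
  [16,31): 15 bp
  [31,37): 6 bp
  [37,48): 11 bp
  [48,58): 10 bp
  [58,74): 16 bp
  [74,79): 5 bp
  [79,82): 3 bp
  [82,93): 11 bp
  [93,102): 9 bp

[2,3,5,6,9,10,11,11,14,15,16]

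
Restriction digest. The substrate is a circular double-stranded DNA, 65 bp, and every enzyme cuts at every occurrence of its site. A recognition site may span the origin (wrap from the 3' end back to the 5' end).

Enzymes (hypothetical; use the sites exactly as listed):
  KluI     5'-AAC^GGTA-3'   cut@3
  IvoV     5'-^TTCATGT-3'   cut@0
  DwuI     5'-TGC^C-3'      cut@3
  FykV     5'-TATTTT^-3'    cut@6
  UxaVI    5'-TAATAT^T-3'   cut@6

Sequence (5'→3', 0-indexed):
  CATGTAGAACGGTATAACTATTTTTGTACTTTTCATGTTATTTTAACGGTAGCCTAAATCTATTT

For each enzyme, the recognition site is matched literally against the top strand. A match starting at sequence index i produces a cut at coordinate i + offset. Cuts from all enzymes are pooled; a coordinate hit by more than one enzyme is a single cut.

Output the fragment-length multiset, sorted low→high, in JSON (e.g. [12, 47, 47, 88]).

Scan for sites:
  KluI AACGGTA/3: at [7, 44] ⇒ [10, 47]
  IvoV TTCATGT/0: at [31, 63] ⇒ [31, 63]
  DwuI (TGCC, off=3): no sites
  FykV TATTTT/6: at [18, 38] ⇒ [24, 44]
  UxaVI (TAATATT, off=6): no sites

All cut coordinates (distinct, sorted): [10, 24, 31, 44, 47, 63]

Fragment lengths:
  10→24: 14 bp
  24→31: 7 bp
  31→44: 13 bp
  44→47: 3 bp
  47→63: 16 bp
  63→10 (wrap): 65-63+10 = 12 bp

[3,7,12,13,14,16]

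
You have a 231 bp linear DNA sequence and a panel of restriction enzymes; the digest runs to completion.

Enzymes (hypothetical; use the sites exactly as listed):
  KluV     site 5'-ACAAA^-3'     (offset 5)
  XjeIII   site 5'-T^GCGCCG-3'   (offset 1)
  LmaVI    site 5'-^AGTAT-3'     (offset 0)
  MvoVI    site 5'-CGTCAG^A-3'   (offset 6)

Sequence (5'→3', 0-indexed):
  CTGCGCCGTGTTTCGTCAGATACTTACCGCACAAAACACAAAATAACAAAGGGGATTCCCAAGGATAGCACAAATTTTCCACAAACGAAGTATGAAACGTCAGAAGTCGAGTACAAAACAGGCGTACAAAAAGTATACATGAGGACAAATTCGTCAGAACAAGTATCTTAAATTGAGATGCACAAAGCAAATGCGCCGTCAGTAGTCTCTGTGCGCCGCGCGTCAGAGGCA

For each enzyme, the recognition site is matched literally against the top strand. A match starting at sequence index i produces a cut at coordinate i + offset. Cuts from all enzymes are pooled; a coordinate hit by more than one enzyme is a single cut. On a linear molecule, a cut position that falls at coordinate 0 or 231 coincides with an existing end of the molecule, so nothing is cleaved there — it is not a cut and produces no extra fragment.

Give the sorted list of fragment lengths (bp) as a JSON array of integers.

Scan for sites:
  KluV ACAAA/5: at [30, 37, 45, 69, 80, 112, 125, 144, 181] ⇒ [35, 42, 50, 74, 85, 117, 130, 149, 186]
  XjeIII TGCGCCG/1: at [1, 191, 211] ⇒ [2, 192, 212]
  LmaVI AGTAT/0: at [88, 131, 161] ⇒ [88, 131, 161]
  MvoVI CGTCAGA/6: at [13, 97, 151, 220] ⇒ [19, 103, 157, 226]

Pooled cuts: [2, 19, 35, 42, 50, 74, 85, 88, 103, 117, 130, 131, 149, 157, 161, 186, 192, 212, 226]

Fragments:
  [0,2): 2 bp
  [2,19): 17 bp
  [19,35): 16 bp
  [35,42): 7 bp
  [42,50): 8 bp
  [50,74): 24 bp
  [74,85): 11 bp
  [85,88): 3 bp
  [88,103): 15 bp
  [103,117): 14 bp
  [117,130): 13 bp
  [130,131): 1 bp
  [131,149): 18 bp
  [149,157): 8 bp
  [157,161): 4 bp
  [161,186): 25 bp
  [186,192): 6 bp
  [192,212): 20 bp
  [212,226): 14 bp
  [226,231): 5 bp

[1,2,3,4,5,6,7,8,8,11,13,14,14,15,16,17,18,20,24,25]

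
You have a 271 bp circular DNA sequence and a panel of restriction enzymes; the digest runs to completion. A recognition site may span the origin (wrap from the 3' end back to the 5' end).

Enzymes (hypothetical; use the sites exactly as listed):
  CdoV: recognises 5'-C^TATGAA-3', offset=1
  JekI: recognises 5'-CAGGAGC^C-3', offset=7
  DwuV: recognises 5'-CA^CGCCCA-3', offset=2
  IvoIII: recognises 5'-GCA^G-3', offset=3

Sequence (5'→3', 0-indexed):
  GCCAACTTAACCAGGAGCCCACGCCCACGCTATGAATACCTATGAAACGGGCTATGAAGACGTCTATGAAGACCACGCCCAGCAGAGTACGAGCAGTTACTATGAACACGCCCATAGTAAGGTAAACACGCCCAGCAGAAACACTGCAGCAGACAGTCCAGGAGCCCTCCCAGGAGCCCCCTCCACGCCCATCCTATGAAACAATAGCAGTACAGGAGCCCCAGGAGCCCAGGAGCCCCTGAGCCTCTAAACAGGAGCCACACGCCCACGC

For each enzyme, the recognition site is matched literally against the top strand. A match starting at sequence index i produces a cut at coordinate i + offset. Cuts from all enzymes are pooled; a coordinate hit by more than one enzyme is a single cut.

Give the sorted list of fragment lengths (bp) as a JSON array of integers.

Scan for sites:
  CdoV CTATGAA/1: at [29, 39, 51, 63, 99, 193] ⇒ [30, 40, 52, 64, 100, 194]
  JekI CAGGAGCC/7: at [11, 158, 170, 212, 221, 229, 251] ⇒ [18, 165, 177, 219, 228, 236, 258]
  DwuV CACGCCCA/2: at [19, 73, 106, 126, 183, 260] ⇒ [21, 75, 108, 128, 185, 262]
  IvoIII GCAG/3: at [81, 92, 134, 145, 148, 206] ⇒ [84, 95, 137, 148, 151, 209]

Pooled cuts: [18, 21, 30, 40, 52, 64, 75, 84, 95, 100, 108, 128, 137, 148, 151, 165, 177, 185, 194, 209, 219, 228, 236, 258, 262]

Fragments:
  18→21: 3 bp
  21→30: 9 bp
  30→40: 10 bp
  40→52: 12 bp
  52→64: 12 bp
  64→75: 11 bp
  75→84: 9 bp
  84→95: 11 bp
  95→100: 5 bp
  100→108: 8 bp
  108→128: 20 bp
  128→137: 9 bp
  137→148: 11 bp
  148→151: 3 bp
  151→165: 14 bp
  165→177: 12 bp
  177→185: 8 bp
  185→194: 9 bp
  194→209: 15 bp
  209→219: 10 bp
  219→228: 9 bp
  228→236: 8 bp
  236→258: 22 bp
  258→262: 4 bp
  262→18 (wrap): 271-262+18 = 27 bp

[3,3,4,5,8,8,8,9,9,9,9,9,10,10,11,11,11,12,12,12,14,15,20,22,27]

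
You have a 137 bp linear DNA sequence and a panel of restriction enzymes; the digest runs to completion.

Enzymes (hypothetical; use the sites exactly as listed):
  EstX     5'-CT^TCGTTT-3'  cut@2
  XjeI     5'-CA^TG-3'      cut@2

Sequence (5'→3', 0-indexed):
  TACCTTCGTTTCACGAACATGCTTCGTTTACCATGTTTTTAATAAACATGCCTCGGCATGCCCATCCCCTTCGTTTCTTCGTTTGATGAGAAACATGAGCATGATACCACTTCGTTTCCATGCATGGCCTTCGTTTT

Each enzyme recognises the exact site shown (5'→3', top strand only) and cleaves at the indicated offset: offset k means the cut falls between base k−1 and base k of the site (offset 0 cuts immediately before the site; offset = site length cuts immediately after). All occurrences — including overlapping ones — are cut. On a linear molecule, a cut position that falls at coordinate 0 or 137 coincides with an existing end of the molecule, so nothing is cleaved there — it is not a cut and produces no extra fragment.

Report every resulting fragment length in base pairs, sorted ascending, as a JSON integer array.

Scan for sites:
  EstX (CTTCGTTT, off=2): starts [3, 21, 68, 76, 109, 128] → cuts [5, 23, 70, 78, 111, 130]
  XjeI (CATG, off=2): starts [17, 31, 46, 56, 93, 99, 118, 122] → cuts [19, 33, 48, 58, 95, 101, 120, 124]

Pooled cuts: [5, 19, 23, 33, 48, 58, 70, 78, 95, 101, 111, 120, 124, 130]

Fragments:
  [0,5): 5 bp
  [5,19): 14 bp
  [19,23): 4 bp
  [23,33): 10 bp
  [33,48): 15 bp
  [48,58): 10 bp
  [58,70): 12 bp
  [70,78): 8 bp
  [78,95): 17 bp
  [95,101): 6 bp
  [101,111): 10 bp
  [111,120): 9 bp
  [120,124): 4 bp
  [124,130): 6 bp
  [130,137): 7 bp

[4,4,5,6,6,7,8,9,10,10,10,12,14,15,17]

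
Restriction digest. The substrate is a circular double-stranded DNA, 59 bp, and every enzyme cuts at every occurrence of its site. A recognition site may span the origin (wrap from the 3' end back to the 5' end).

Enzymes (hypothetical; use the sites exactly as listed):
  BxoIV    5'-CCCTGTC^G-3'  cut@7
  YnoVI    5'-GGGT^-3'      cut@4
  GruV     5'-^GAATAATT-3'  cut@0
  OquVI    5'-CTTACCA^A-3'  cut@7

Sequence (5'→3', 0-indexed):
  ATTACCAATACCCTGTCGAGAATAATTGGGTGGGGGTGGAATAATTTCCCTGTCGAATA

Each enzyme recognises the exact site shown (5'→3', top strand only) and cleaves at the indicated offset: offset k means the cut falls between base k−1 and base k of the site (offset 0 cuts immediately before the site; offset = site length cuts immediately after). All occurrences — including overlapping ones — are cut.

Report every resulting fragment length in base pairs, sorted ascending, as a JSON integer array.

[1,2,6,12,16,22]

Per-enzyme occurrences:
  BxoIV CCCTGTCG/7: at [10, 47] ⇒ [17, 54]
  YnoVI GGGT/4: at [27, 33] ⇒ [31, 37]
  GruV GAATAATT/0: at [19, 38, 54] ⇒ [19, 38, 54]
  OquVI (CTTACCAA, off=7): no sites

Pooled cuts: [17, 19, 31, 37, 38, 54]

Fragments:
  17→19: 2 bp
  19→31: 12 bp
  31→37: 6 bp
  37→38: 1 bp
  38→54: 16 bp
  54→17 (wrap): 59-54+17 = 22 bp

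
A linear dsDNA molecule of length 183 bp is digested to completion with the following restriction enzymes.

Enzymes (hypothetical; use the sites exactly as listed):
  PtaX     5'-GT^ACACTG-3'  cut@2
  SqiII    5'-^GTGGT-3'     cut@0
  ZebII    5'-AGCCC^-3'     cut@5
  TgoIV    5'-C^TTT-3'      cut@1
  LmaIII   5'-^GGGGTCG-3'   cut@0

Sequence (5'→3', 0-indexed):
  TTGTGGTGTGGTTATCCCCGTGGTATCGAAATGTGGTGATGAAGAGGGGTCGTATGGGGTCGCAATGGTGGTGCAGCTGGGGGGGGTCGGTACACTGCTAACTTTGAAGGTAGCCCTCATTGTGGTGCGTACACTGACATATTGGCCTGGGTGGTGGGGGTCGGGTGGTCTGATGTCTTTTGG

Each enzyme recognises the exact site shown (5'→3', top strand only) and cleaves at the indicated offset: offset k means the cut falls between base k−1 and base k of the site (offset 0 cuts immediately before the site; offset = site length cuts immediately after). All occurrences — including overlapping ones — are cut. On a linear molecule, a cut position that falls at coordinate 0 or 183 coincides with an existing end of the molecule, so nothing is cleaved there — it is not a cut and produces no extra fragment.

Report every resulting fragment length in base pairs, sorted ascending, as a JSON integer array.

Per-enzyme occurrences:
  PtaX (GTACACTG, off=2): starts [89, 128] → cuts [91, 130]
  SqiII (GTGGT, off=0): starts [2, 7, 19, 32, 67, 121, 150, 164] → cuts [2, 7, 19, 32, 67, 121, 150, 164]
  ZebII (AGCCC, off=5): starts [111] → cuts [116]
  TgoIV (CTTT, off=1): starts [101, 176] → cuts [102, 177]
  LmaIII (GGGGTCG, off=0): starts [45, 55, 82, 156] → cuts [45, 55, 82, 156]

Pooled cuts: [2, 7, 19, 32, 45, 55, 67, 82, 91, 102, 116, 121, 130, 150, 156, 164, 177]

Fragment lengths:
  [0,2): 2 bp
  [2,7): 5 bp
  [7,19): 12 bp
  [19,32): 13 bp
  [32,45): 13 bp
  [45,55): 10 bp
  [55,67): 12 bp
  [67,82): 15 bp
  [82,91): 9 bp
  [91,102): 11 bp
  [102,116): 14 bp
  [116,121): 5 bp
  [121,130): 9 bp
  [130,150): 20 bp
  [150,156): 6 bp
  [156,164): 8 bp
  [164,177): 13 bp
  [177,183): 6 bp

[2,5,5,6,6,8,9,9,10,11,12,12,13,13,13,14,15,20]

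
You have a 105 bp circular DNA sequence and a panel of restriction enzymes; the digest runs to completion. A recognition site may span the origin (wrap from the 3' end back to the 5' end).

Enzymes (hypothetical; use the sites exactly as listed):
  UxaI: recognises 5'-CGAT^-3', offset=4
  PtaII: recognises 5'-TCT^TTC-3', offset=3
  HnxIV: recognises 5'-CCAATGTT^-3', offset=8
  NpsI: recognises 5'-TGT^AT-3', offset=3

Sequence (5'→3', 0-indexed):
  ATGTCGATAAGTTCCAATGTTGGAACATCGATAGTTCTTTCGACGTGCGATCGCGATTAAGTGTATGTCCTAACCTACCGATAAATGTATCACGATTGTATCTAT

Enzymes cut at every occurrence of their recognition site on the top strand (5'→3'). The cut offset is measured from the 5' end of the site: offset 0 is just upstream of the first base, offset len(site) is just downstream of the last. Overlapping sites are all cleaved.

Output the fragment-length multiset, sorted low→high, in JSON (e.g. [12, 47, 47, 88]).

Per-enzyme occurrences:
  UxaI CGAT/4: at [4, 28, 47, 53, 78, 92] ⇒ [8, 32, 51, 57, 82, 96]
  PtaII TCTTTC/3: at [35] ⇒ [38]
  HnxIV CCAATGTT/8: at [13] ⇒ [21]
  NpsI TGTAT/3: at [61, 85, 96] ⇒ [64, 88, 99]

All cut coordinates (distinct, sorted): [8, 21, 32, 38, 51, 57, 64, 82, 88, 96, 99]

Fragments:
  8→21: 13 bp
  21→32: 11 bp
  32→38: 6 bp
  38→51: 13 bp
  51→57: 6 bp
  57→64: 7 bp
  64→82: 18 bp
  82→88: 6 bp
  88→96: 8 bp
  96→99: 3 bp
  99→8 (wrap): 105-99+8 = 14 bp

[3,6,6,6,7,8,11,13,13,14,18]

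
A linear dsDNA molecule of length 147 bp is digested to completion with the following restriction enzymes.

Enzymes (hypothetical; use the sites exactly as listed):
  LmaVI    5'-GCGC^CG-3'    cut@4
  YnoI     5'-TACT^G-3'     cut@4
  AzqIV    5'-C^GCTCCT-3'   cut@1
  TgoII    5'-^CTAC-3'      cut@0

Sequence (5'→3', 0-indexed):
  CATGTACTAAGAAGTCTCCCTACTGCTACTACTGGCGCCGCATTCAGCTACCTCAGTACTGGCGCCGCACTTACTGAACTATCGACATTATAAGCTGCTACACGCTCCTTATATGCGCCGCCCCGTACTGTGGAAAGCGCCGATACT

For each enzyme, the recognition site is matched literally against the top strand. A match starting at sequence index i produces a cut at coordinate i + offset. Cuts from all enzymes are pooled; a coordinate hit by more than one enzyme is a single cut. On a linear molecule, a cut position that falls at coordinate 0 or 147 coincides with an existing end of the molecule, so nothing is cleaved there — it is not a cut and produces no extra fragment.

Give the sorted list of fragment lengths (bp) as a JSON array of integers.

Scan for sites:
  LmaVI GCGCCG/4: at [34, 61, 114, 136] ⇒ [38, 65, 118, 140]
  YnoI TACTG/4: at [20, 29, 56, 71, 125] ⇒ [24, 33, 60, 75, 129]
  AzqIV CGCTCCT/1: at [102] ⇒ [103]
  TgoII CTAC/0: at [19, 25, 28, 47, 97] ⇒ [19, 25, 28, 47, 97]

Pooled cuts: [19, 24, 25, 28, 33, 38, 47, 60, 65, 75, 97, 103, 118, 129, 140]

Fragment lengths:
  [0,19): 19 bp
  [19,24): 5 bp
  [24,25): 1 bp
  [25,28): 3 bp
  [28,33): 5 bp
  [33,38): 5 bp
  [38,47): 9 bp
  [47,60): 13 bp
  [60,65): 5 bp
  [65,75): 10 bp
  [75,97): 22 bp
  [97,103): 6 bp
  [103,118): 15 bp
  [118,129): 11 bp
  [129,140): 11 bp
  [140,147): 7 bp

[1,3,5,5,5,5,6,7,9,10,11,11,13,15,19,22]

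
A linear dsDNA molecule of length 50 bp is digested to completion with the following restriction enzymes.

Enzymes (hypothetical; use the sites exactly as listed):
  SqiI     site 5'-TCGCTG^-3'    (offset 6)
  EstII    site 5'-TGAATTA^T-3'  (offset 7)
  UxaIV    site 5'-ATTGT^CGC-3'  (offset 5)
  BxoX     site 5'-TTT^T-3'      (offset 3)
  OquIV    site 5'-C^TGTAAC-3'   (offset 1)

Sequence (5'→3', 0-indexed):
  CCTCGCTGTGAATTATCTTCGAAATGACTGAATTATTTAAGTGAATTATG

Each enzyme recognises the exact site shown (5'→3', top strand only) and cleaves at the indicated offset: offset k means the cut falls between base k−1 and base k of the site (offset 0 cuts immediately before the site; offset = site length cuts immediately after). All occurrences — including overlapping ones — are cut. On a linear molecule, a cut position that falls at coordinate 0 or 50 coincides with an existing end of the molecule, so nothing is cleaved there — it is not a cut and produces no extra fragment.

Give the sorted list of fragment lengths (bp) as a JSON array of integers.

Site scan:
  SqiI (TCGCTG, off=6): starts [2] → cuts [8]
  EstII (TGAATTAT, off=7): starts [8, 28, 41] → cuts [15, 35, 48]
  UxaIV (ATTGTCGC, off=5): no sites
  BxoX (TTTT, off=3): no sites
  OquIV (CTGTAAC, off=1): no sites

Pooled cuts: [8, 15, 35, 48]

Fragments:
  [0,8): 8 bp
  [8,15): 7 bp
  [15,35): 20 bp
  [35,48): 13 bp
  [48,50): 2 bp

[2,7,8,13,20]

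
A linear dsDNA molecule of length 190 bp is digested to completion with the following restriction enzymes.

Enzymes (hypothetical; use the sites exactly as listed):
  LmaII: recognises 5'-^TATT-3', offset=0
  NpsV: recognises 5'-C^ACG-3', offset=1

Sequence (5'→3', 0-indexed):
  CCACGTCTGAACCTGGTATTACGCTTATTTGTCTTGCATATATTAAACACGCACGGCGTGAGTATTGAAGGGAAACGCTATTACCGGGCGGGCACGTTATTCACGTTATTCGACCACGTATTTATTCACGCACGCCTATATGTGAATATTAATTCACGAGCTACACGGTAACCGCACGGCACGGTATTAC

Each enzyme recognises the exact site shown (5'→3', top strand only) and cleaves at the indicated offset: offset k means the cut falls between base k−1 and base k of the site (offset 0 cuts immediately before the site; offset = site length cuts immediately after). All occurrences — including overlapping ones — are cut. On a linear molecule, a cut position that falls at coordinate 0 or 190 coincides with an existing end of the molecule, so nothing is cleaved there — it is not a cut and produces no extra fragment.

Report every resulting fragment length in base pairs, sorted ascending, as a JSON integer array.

Scan for sites:
  LmaII (TATT, off=0): starts [16, 25, 40, 62, 78, 97, 106, 118, 122, 146, 184] → cuts [16, 25, 40, 62, 78, 97, 106, 118, 122, 146, 184]
  NpsV (CACG, off=1): starts [1, 47, 51, 92, 101, 114, 126, 130, 154, 163, 174, 179] → cuts [2, 48, 52, 93, 102, 115, 127, 131, 155, 164, 175, 180]

All cut coordinates (distinct, sorted): [2, 16, 25, 40, 48, 52, 62, 78, 93, 97, 102, 106, 115, 118, 122, 127, 131, 146, 155, 164, 175, 180, 184]

Fragments:
  [0,2): 2 bp
  [2,16): 14 bp
  [16,25): 9 bp
  [25,40): 15 bp
  [40,48): 8 bp
  [48,52): 4 bp
  [52,62): 10 bp
  [62,78): 16 bp
  [78,93): 15 bp
  [93,97): 4 bp
  [97,102): 5 bp
  [102,106): 4 bp
  [106,115): 9 bp
  [115,118): 3 bp
  [118,122): 4 bp
  [122,127): 5 bp
  [127,131): 4 bp
  [131,146): 15 bp
  [146,155): 9 bp
  [155,164): 9 bp
  [164,175): 11 bp
  [175,180): 5 bp
  [180,184): 4 bp
  [184,190): 6 bp

[2,3,4,4,4,4,4,4,5,5,5,6,8,9,9,9,9,10,11,14,15,15,15,16]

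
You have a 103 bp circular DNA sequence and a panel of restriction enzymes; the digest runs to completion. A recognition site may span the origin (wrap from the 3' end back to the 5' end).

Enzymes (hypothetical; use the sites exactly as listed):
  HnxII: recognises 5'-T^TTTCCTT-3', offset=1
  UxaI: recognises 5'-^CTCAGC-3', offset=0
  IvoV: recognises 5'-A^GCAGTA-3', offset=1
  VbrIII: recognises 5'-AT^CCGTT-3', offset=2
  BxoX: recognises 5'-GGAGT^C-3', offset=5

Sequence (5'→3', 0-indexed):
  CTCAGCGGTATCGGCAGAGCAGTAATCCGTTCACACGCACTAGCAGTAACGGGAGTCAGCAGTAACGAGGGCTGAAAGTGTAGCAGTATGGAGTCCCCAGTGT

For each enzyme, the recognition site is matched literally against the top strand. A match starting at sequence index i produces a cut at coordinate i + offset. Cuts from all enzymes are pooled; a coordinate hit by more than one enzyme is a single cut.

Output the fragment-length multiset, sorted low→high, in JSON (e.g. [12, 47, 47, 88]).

Per-enzyme occurrences:
  HnxII (TTTTCCTT, off=1): no sites
  UxaI (CTCAGC, off=0): starts [0] → cuts [0]
  IvoV (AGCAGTA, off=1): starts [17, 41, 57, 81] → cuts [18, 42, 58, 82]
  VbrIII (ATCCGTT, off=2): starts [24] → cuts [26]
  BxoX (GGAGTC, off=5): starts [51, 89] → cuts [56, 94]

Pooled cuts: [0, 18, 26, 42, 56, 58, 82, 94]

Fragment lengths:
  0→18: 18 bp
  18→26: 8 bp
  26→42: 16 bp
  42→56: 14 bp
  56→58: 2 bp
  58→82: 24 bp
  82→94: 12 bp
  94→0 (wrap): 103-94+0 = 9 bp

[2,8,9,12,14,16,18,24]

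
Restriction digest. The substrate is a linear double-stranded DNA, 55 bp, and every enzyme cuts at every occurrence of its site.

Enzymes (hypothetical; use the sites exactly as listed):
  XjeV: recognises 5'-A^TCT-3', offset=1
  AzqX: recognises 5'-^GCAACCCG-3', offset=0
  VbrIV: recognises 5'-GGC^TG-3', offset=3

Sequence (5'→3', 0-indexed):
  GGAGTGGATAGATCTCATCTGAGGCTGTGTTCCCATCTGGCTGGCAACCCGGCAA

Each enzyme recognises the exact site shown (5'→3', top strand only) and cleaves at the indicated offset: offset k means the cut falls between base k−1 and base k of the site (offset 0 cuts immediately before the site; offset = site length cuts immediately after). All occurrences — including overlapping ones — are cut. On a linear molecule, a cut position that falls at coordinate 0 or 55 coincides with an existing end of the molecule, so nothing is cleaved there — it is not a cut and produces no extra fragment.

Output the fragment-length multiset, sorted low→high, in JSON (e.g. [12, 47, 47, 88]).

Per-enzyme occurrences:
  XjeV (ATCT, off=1): starts [11, 16, 34] → cuts [12, 17, 35]
  AzqX (GCAACCCG, off=0): starts [43] → cuts [43]
  VbrIV (GGCTG, off=3): starts [22, 38] → cuts [25, 41]

All cut coordinates (distinct, sorted): [12, 17, 25, 35, 41, 43]

Fragments:
  [0,12): 12 bp
  [12,17): 5 bp
  [17,25): 8 bp
  [25,35): 10 bp
  [35,41): 6 bp
  [41,43): 2 bp
  [43,55): 12 bp

[2,5,6,8,10,12,12]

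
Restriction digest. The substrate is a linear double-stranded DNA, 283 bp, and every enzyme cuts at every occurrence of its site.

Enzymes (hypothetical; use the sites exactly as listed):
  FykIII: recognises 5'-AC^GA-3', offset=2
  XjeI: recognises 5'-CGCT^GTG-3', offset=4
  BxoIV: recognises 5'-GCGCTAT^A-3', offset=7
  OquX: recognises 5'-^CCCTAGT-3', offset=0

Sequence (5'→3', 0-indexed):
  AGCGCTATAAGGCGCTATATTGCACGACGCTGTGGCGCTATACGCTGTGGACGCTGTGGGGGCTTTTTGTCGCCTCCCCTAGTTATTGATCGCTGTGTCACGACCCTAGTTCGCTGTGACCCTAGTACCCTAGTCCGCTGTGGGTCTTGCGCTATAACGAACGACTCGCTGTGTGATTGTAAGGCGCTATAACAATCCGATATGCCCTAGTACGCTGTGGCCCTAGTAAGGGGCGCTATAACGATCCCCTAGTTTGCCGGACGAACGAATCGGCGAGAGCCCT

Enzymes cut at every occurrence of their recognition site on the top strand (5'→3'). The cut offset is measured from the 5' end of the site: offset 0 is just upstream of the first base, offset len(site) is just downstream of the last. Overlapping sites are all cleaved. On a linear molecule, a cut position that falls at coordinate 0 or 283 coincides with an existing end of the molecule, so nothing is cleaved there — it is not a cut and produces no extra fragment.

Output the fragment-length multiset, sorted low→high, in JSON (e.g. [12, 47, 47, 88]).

[2,3,3,4,4,4,4,4,5,6,7,7,8,8,8,9,10,10,12,12,12,14,16,16,17,18,19,20,21]

Scan for sites:
  FykIII ACGA/2: at [23, 99, 156, 160, 240, 260, 264] ⇒ [25, 101, 158, 162, 242, 262, 266]
  XjeI CGCTGTG/4: at [27, 42, 51, 90, 111, 135, 166, 212] ⇒ [31, 46, 55, 94, 115, 139, 170, 216]
  BxoIV GCGCTATA/7: at [1, 11, 34, 148, 183, 232] ⇒ [8, 18, 41, 155, 190, 239]
  OquX CCCTAGT/0: at [76, 103, 119, 127, 204, 220, 246] ⇒ [76, 103, 119, 127, 204, 220, 246]

All cut coordinates (distinct, sorted): [8, 18, 25, 31, 41, 46, 55, 76, 94, 101, 103, 115, 119, 127, 139, 155, 158, 162, 170, 190, 204, 216, 220, 239, 242, 246, 262, 266]

Fragment lengths:
  [0,8): 8 bp
  [8,18): 10 bp
  [18,25): 7 bp
  [25,31): 6 bp
  [31,41): 10 bp
  [41,46): 5 bp
  [46,55): 9 bp
  [55,76): 21 bp
  [76,94): 18 bp
  [94,101): 7 bp
  [101,103): 2 bp
  [103,115): 12 bp
  [115,119): 4 bp
  [119,127): 8 bp
  [127,139): 12 bp
  [139,155): 16 bp
  [155,158): 3 bp
  [158,162): 4 bp
  [162,170): 8 bp
  [170,190): 20 bp
  [190,204): 14 bp
  [204,216): 12 bp
  [216,220): 4 bp
  [220,239): 19 bp
  [239,242): 3 bp
  [242,246): 4 bp
  [246,262): 16 bp
  [262,266): 4 bp
  [266,283): 17 bp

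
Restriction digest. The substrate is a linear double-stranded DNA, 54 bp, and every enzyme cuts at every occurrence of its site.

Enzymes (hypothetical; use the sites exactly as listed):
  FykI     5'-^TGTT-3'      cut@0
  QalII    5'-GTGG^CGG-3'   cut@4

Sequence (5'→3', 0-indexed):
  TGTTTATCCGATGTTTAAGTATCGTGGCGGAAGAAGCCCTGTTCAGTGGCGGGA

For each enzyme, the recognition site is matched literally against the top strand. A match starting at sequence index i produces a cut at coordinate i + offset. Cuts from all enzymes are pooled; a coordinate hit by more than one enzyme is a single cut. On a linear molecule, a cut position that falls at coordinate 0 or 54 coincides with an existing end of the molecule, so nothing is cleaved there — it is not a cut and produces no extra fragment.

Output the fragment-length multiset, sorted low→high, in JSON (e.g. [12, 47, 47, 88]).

Site scan:
  FykI TGTT/0: at [0, 11, 39] ⇒ [11, 39] (position 0 is a terminus of the linear molecule — no cut)
  QalII GTGGCGG/4: at [23, 45] ⇒ [27, 49]

Pooled cuts: [11, 27, 39, 49]

Fragments:
  [0,11): 11 bp
  [11,27): 16 bp
  [27,39): 12 bp
  [39,49): 10 bp
  [49,54): 5 bp

[5,10,11,12,16]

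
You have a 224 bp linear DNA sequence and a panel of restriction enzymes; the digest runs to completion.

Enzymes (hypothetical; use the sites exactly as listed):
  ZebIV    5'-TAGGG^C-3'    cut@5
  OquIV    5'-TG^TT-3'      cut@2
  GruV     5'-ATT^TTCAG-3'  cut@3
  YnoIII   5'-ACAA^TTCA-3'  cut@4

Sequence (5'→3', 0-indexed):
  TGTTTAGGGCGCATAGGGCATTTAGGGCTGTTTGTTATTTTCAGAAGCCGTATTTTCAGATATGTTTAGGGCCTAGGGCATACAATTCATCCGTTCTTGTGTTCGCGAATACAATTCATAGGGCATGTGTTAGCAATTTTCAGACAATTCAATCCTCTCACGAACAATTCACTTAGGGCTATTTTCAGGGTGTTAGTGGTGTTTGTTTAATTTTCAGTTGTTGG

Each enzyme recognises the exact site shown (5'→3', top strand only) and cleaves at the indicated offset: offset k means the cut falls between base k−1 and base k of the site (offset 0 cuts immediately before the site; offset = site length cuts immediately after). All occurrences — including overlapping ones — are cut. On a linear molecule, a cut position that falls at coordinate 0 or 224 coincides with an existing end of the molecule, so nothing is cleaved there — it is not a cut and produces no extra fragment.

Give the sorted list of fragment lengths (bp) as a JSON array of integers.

[2,3,4,4,4,5,5,6,7,7,7,7,7,8,9,9,9,9,9,9,9,10,11,13,15,16,20]

Per-enzyme occurrences:
  ZebIV TAGGGC/5: at [4, 13, 22, 66, 73, 118, 173] ⇒ [9, 18, 27, 71, 78, 123, 178]
  OquIV TGTT/2: at [0, 28, 32, 62, 99, 127, 190, 199, 203, 218] ⇒ [2, 30, 34, 64, 101, 129, 192, 201, 205, 220]
  GruV ATTTTCAG/3: at [36, 51, 135, 180, 209] ⇒ [39, 54, 138, 183, 212]
  YnoIII ACAATTCA/4: at [81, 110, 143, 163] ⇒ [85, 114, 147, 167]

Pooled cuts: [2, 9, 18, 27, 30, 34, 39, 54, 64, 71, 78, 85, 101, 114, 123, 129, 138, 147, 167, 178, 183, 192, 201, 205, 212, 220]

Fragments:
  [0,2): 2 bp
  [2,9): 7 bp
  [9,18): 9 bp
  [18,27): 9 bp
  [27,30): 3 bp
  [30,34): 4 bp
  [34,39): 5 bp
  [39,54): 15 bp
  [54,64): 10 bp
  [64,71): 7 bp
  [71,78): 7 bp
  [78,85): 7 bp
  [85,101): 16 bp
  [101,114): 13 bp
  [114,123): 9 bp
  [123,129): 6 bp
  [129,138): 9 bp
  [138,147): 9 bp
  [147,167): 20 bp
  [167,178): 11 bp
  [178,183): 5 bp
  [183,192): 9 bp
  [192,201): 9 bp
  [201,205): 4 bp
  [205,212): 7 bp
  [212,220): 8 bp
  [220,224): 4 bp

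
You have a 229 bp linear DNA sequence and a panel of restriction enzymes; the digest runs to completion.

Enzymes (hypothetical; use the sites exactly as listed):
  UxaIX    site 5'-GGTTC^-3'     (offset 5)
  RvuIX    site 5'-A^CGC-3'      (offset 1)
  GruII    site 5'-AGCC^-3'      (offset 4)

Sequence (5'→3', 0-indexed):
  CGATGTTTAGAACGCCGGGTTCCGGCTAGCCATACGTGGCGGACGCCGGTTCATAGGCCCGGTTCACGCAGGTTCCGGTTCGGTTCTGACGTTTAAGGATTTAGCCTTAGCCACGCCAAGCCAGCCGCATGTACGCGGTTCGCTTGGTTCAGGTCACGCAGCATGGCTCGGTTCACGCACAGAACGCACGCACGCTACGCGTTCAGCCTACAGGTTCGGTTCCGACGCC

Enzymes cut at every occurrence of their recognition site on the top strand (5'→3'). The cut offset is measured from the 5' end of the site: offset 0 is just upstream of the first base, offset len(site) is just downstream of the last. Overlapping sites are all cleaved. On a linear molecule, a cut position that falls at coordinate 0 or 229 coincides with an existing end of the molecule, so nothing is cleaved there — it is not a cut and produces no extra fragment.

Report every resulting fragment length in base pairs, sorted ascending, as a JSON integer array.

Scan for sites:
  UxaIX GGTTC/5: at [17, 47, 60, 70, 76, 81, 136, 145, 169, 212, 217] ⇒ [22, 52, 65, 75, 81, 86, 141, 150, 174, 217, 222]
  RvuIX ACGC/1: at [11, 42, 65, 112, 132, 155, 174, 183, 187, 191, 196, 224] ⇒ [12, 43, 66, 113, 133, 156, 175, 184, 188, 192, 197, 225]
  GruII AGCC/4: at [27, 102, 108, 118, 122, 204] ⇒ [31, 106, 112, 122, 126, 208]

All cut coordinates (distinct, sorted): [12, 22, 31, 43, 52, 65, 66, 75, 81, 86, 106, 112, 113, 122, 126, 133, 141, 150, 156, 174, 175, 184, 188, 192, 197, 208, 217, 222, 225]

Fragment lengths:
  [0,12): 12 bp
  [12,22): 10 bp
  [22,31): 9 bp
  [31,43): 12 bp
  [43,52): 9 bp
  [52,65): 13 bp
  [65,66): 1 bp
  [66,75): 9 bp
  [75,81): 6 bp
  [81,86): 5 bp
  [86,106): 20 bp
  [106,112): 6 bp
  [112,113): 1 bp
  [113,122): 9 bp
  [122,126): 4 bp
  [126,133): 7 bp
  [133,141): 8 bp
  [141,150): 9 bp
  [150,156): 6 bp
  [156,174): 18 bp
  [174,175): 1 bp
  [175,184): 9 bp
  [184,188): 4 bp
  [188,192): 4 bp
  [192,197): 5 bp
  [197,208): 11 bp
  [208,217): 9 bp
  [217,222): 5 bp
  [222,225): 3 bp
  [225,229): 4 bp

[1,1,1,3,4,4,4,4,5,5,5,6,6,6,7,8,9,9,9,9,9,9,9,10,11,12,12,13,18,20]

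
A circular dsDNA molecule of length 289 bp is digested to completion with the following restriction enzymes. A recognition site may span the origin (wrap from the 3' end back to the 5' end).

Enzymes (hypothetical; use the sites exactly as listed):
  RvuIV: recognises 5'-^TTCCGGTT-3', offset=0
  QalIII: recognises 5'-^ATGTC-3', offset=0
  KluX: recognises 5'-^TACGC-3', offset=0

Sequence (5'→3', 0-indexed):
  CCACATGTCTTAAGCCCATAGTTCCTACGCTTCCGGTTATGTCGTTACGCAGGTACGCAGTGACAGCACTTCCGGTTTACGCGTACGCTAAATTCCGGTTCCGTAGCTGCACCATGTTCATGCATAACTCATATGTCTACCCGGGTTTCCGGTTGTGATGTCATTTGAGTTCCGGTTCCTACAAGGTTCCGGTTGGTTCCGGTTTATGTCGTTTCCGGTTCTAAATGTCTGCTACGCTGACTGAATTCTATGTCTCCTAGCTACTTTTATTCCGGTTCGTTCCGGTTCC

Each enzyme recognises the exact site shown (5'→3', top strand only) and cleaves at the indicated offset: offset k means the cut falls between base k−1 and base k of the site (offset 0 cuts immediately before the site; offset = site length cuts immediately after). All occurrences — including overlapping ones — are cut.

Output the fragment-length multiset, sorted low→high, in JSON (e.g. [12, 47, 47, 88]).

Site scan:
  RvuIV (TTCCGGTT, off=0): starts [30, 69, 92, 146, 169, 186, 196, 212, 269, 279] → cuts [30, 69, 92, 146, 169, 186, 196, 212, 269, 279]
  QalIII (ATGTC, off=0): starts [4, 38, 132, 157, 205, 224, 249] → cuts [4, 38, 132, 157, 205, 224, 249]
  KluX (TACGC, off=0): starts [25, 45, 53, 77, 83, 232] → cuts [25, 45, 53, 77, 83, 232]

All cut coordinates (distinct, sorted): [4, 25, 30, 38, 45, 53, 69, 77, 83, 92, 132, 146, 157, 169, 186, 196, 205, 212, 224, 232, 249, 269, 279]

Fragment lengths:
  4→25: 21 bp
  25→30: 5 bp
  30→38: 8 bp
  38→45: 7 bp
  45→53: 8 bp
  53→69: 16 bp
  69→77: 8 bp
  77→83: 6 bp
  83→92: 9 bp
  92→132: 40 bp
  132→146: 14 bp
  146→157: 11 bp
  157→169: 12 bp
  169→186: 17 bp
  186→196: 10 bp
  196→205: 9 bp
  205→212: 7 bp
  212→224: 12 bp
  224→232: 8 bp
  232→249: 17 bp
  249→269: 20 bp
  269→279: 10 bp
  279→4 (wrap): 289-279+4 = 14 bp

[5,6,7,7,8,8,8,8,9,9,10,10,11,12,12,14,14,16,17,17,20,21,40]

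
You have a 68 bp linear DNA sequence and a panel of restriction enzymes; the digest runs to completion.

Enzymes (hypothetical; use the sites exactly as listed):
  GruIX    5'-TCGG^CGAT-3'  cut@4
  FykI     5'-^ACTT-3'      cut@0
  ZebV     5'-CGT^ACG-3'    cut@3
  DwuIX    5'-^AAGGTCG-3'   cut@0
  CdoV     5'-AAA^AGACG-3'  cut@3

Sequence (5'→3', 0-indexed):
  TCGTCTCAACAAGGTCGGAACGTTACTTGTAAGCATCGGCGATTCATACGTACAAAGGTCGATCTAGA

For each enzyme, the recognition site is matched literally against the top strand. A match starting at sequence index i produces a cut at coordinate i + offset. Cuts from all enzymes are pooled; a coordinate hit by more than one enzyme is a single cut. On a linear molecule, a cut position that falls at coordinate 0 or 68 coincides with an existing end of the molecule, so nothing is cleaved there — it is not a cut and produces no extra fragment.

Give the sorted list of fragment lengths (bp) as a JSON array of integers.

Per-enzyme occurrences:
  GruIX (TCGGCGAT, off=4): starts [35] → cuts [39]
  FykI (ACTT, off=0): starts [24] → cuts [24]
  ZebV (CGTACG, off=3): no sites
  DwuIX (AAGGTCG, off=0): starts [10, 54] → cuts [10, 54]
  CdoV (AAAAGACG, off=3): no sites

Pooled cuts: [10, 24, 39, 54]

Fragment lengths:
  [0,10): 10 bp
  [10,24): 14 bp
  [24,39): 15 bp
  [39,54): 15 bp
  [54,68): 14 bp

[10,14,14,15,15]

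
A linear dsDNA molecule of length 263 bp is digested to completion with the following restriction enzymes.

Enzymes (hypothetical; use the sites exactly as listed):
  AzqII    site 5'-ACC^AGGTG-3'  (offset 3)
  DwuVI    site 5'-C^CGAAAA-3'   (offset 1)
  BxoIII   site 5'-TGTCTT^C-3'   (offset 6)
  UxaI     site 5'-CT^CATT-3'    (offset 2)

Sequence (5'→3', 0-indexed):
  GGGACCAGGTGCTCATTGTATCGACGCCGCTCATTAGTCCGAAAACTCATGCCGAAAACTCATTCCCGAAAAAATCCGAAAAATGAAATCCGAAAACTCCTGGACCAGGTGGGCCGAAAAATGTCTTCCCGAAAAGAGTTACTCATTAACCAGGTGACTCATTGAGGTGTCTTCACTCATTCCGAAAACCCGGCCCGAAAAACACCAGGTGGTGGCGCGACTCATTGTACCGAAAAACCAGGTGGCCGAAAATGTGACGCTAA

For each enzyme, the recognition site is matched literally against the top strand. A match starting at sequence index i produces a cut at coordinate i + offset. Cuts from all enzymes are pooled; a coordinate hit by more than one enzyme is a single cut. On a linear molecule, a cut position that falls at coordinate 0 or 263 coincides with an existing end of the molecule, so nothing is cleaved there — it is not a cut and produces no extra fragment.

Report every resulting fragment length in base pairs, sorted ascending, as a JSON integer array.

Per-enzyme occurrences:
  AzqII ACCAGGTG/3: at [3, 103, 148, 203, 236] ⇒ [6, 106, 151, 206, 239]
  DwuVI CCGAAAA/1: at [38, 51, 65, 75, 89, 113, 128, 181, 194, 229, 245] ⇒ [39, 52, 66, 76, 90, 114, 129, 182, 195, 230, 246]
  BxoIII TGTCTTC/6: at [121, 167] ⇒ [127, 173]
  UxaI CTCATT/2: at [11, 29, 58, 141, 157, 175, 220] ⇒ [13, 31, 60, 143, 159, 177, 222]

All cut coordinates (distinct, sorted): [6, 13, 31, 39, 52, 60, 66, 76, 90, 106, 114, 127, 129, 143, 151, 159, 173, 177, 182, 195, 206, 222, 230, 239, 246]

Fragment lengths:
  [0,6): 6 bp
  [6,13): 7 bp
  [13,31): 18 bp
  [31,39): 8 bp
  [39,52): 13 bp
  [52,60): 8 bp
  [60,66): 6 bp
  [66,76): 10 bp
  [76,90): 14 bp
  [90,106): 16 bp
  [106,114): 8 bp
  [114,127): 13 bp
  [127,129): 2 bp
  [129,143): 14 bp
  [143,151): 8 bp
  [151,159): 8 bp
  [159,173): 14 bp
  [173,177): 4 bp
  [177,182): 5 bp
  [182,195): 13 bp
  [195,206): 11 bp
  [206,222): 16 bp
  [222,230): 8 bp
  [230,239): 9 bp
  [239,246): 7 bp
  [246,263): 17 bp

[2,4,5,6,6,7,7,8,8,8,8,8,8,9,10,11,13,13,13,14,14,14,16,16,17,18]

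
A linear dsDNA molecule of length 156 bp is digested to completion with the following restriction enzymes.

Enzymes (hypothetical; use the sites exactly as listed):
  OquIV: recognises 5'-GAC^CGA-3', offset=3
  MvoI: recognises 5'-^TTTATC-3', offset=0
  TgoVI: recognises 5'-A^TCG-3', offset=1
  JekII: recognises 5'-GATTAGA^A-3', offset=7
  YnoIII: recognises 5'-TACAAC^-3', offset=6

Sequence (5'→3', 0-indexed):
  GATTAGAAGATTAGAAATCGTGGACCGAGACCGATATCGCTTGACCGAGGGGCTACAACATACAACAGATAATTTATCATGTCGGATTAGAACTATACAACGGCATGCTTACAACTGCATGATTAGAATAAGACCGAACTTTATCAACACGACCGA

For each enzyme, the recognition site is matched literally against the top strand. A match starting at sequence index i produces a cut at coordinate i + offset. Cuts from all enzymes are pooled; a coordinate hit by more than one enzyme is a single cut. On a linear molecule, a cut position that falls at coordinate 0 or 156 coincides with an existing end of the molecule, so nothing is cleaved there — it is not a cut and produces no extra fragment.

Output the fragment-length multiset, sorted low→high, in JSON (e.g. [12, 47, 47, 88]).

Per-enzyme occurrences:
  OquIV GACCGA/3: at [22, 28, 42, 131, 150] ⇒ [25, 31, 45, 134, 153]
  MvoI TTTATC/0: at [72, 139] ⇒ [72, 139]
  TgoVI ATCG/1: at [16, 35] ⇒ [17, 36]
  JekII GATTAGAA/7: at [0, 8, 84, 120] ⇒ [7, 15, 91, 127]
  YnoIII TACAAC/6: at [53, 60, 95, 109] ⇒ [59, 66, 101, 115]

Pooled cuts: [7, 15, 17, 25, 31, 36, 45, 59, 66, 72, 91, 101, 115, 127, 134, 139, 153]

Fragment lengths:
  [0,7): 7 bp
  [7,15): 8 bp
  [15,17): 2 bp
  [17,25): 8 bp
  [25,31): 6 bp
  [31,36): 5 bp
  [36,45): 9 bp
  [45,59): 14 bp
  [59,66): 7 bp
  [66,72): 6 bp
  [72,91): 19 bp
  [91,101): 10 bp
  [101,115): 14 bp
  [115,127): 12 bp
  [127,134): 7 bp
  [134,139): 5 bp
  [139,153): 14 bp
  [153,156): 3 bp

[2,3,5,5,6,6,7,7,7,8,8,9,10,12,14,14,14,19]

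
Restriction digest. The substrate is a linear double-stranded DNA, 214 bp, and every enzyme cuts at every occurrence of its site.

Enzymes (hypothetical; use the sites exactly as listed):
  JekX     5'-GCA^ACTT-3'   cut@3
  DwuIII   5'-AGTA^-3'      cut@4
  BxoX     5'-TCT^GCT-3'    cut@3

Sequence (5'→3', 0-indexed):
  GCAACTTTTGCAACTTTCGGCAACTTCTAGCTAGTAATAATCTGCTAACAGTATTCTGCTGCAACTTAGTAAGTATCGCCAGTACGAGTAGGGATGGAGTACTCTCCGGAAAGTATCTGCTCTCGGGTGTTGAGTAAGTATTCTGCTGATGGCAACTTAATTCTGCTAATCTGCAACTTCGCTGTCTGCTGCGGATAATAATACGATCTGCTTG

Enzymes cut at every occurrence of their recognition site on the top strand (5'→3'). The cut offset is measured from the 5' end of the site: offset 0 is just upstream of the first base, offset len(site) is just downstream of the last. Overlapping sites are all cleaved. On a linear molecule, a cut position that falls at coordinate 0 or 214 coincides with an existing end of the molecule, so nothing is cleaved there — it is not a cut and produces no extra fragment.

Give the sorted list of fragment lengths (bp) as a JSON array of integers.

Per-enzyme occurrences:
  JekX (GCAACTT, off=3): starts [0, 9, 19, 60, 151, 172] → cuts [3, 12, 22, 63, 154, 175]
  DwuIII (AGTA, off=4): starts [32, 49, 67, 71, 80, 86, 97, 111, 132, 136] → cuts [36, 53, 71, 75, 84, 90, 101, 115, 136, 140]
  BxoX (TCTGCT, off=3): starts [40, 54, 115, 141, 161, 184, 206] → cuts [43, 57, 118, 144, 164, 187, 209]

All cut coordinates (distinct, sorted): [3, 12, 22, 36, 43, 53, 57, 63, 71, 75, 84, 90, 101, 115, 118, 136, 140, 144, 154, 164, 175, 187, 209]

Fragments:
  [0,3): 3 bp
  [3,12): 9 bp
  [12,22): 10 bp
  [22,36): 14 bp
  [36,43): 7 bp
  [43,53): 10 bp
  [53,57): 4 bp
  [57,63): 6 bp
  [63,71): 8 bp
  [71,75): 4 bp
  [75,84): 9 bp
  [84,90): 6 bp
  [90,101): 11 bp
  [101,115): 14 bp
  [115,118): 3 bp
  [118,136): 18 bp
  [136,140): 4 bp
  [140,144): 4 bp
  [144,154): 10 bp
  [154,164): 10 bp
  [164,175): 11 bp
  [175,187): 12 bp
  [187,209): 22 bp
  [209,214): 5 bp

[3,3,4,4,4,4,5,6,6,7,8,9,9,10,10,10,10,11,11,12,14,14,18,22]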